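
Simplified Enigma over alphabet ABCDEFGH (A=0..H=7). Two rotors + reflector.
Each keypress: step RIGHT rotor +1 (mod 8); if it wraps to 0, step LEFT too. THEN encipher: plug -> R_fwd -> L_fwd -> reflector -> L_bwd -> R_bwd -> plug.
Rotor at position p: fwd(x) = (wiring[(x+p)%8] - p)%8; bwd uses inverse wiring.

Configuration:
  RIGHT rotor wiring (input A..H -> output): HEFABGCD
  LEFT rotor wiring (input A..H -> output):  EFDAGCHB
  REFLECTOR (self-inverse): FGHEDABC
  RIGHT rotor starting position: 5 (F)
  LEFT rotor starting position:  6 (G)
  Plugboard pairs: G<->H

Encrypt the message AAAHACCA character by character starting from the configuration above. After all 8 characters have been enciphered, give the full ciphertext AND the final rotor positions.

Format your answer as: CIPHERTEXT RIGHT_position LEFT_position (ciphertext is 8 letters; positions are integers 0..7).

Char 1 ('A'): step: R->6, L=6; A->plug->A->R->E->L->F->refl->A->L'->G->R'->D->plug->D
Char 2 ('A'): step: R->7, L=6; A->plug->A->R->E->L->F->refl->A->L'->G->R'->D->plug->D
Char 3 ('A'): step: R->0, L->7 (L advanced); A->plug->A->R->H->L->A->refl->F->L'->B->R'->E->plug->E
Char 4 ('H'): step: R->1, L=7; H->plug->G->R->C->L->G->refl->B->L'->E->R'->B->plug->B
Char 5 ('A'): step: R->2, L=7; A->plug->A->R->D->L->E->refl->D->L'->G->R'->B->plug->B
Char 6 ('C'): step: R->3, L=7; C->plug->C->R->D->L->E->refl->D->L'->G->R'->B->plug->B
Char 7 ('C'): step: R->4, L=7; C->plug->C->R->G->L->D->refl->E->L'->D->R'->E->plug->E
Char 8 ('A'): step: R->5, L=7; A->plug->A->R->B->L->F->refl->A->L'->H->R'->E->plug->E
Final: ciphertext=DDEBBBEE, RIGHT=5, LEFT=7

Answer: DDEBBBEE 5 7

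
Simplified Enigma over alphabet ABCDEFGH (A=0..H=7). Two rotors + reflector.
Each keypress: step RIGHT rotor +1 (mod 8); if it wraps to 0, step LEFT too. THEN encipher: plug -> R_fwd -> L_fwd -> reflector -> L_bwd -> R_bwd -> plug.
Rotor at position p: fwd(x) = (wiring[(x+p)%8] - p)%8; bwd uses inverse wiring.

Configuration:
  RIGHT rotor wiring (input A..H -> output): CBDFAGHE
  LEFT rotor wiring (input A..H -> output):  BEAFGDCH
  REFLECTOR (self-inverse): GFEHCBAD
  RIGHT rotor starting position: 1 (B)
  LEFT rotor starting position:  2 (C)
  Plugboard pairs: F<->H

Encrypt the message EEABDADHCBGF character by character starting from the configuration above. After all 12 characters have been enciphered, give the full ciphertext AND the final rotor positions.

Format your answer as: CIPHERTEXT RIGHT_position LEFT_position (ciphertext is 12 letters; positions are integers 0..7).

Answer: BGDCEBADFAEA 5 3

Derivation:
Char 1 ('E'): step: R->2, L=2; E->plug->E->R->F->L->F->refl->B->L'->D->R'->B->plug->B
Char 2 ('E'): step: R->3, L=2; E->plug->E->R->B->L->D->refl->H->L'->G->R'->G->plug->G
Char 3 ('A'): step: R->4, L=2; A->plug->A->R->E->L->A->refl->G->L'->A->R'->D->plug->D
Char 4 ('B'): step: R->5, L=2; B->plug->B->R->C->L->E->refl->C->L'->H->R'->C->plug->C
Char 5 ('D'): step: R->6, L=2; D->plug->D->R->D->L->B->refl->F->L'->F->R'->E->plug->E
Char 6 ('A'): step: R->7, L=2; A->plug->A->R->F->L->F->refl->B->L'->D->R'->B->plug->B
Char 7 ('D'): step: R->0, L->3 (L advanced); D->plug->D->R->F->L->G->refl->A->L'->C->R'->A->plug->A
Char 8 ('H'): step: R->1, L=3; H->plug->F->R->G->L->B->refl->F->L'->H->R'->D->plug->D
Char 9 ('C'): step: R->2, L=3; C->plug->C->R->G->L->B->refl->F->L'->H->R'->H->plug->F
Char 10 ('B'): step: R->3, L=3; B->plug->B->R->F->L->G->refl->A->L'->C->R'->A->plug->A
Char 11 ('G'): step: R->4, L=3; G->plug->G->R->H->L->F->refl->B->L'->G->R'->E->plug->E
Char 12 ('F'): step: R->5, L=3; F->plug->H->R->D->L->H->refl->D->L'->B->R'->A->plug->A
Final: ciphertext=BGDCEBADFAEA, RIGHT=5, LEFT=3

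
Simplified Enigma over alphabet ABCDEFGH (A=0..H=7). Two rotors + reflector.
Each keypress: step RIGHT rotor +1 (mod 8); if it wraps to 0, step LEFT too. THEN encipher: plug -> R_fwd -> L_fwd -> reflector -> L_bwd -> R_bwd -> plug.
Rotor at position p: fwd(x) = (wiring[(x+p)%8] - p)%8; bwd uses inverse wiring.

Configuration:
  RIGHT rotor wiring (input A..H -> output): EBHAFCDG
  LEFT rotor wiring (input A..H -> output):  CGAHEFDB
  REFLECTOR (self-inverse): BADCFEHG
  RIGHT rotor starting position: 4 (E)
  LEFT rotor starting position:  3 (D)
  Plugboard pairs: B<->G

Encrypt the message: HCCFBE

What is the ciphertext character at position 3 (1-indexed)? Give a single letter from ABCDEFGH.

Char 1 ('H'): step: R->5, L=3; H->plug->H->R->A->L->E->refl->F->L'->H->R'->D->plug->D
Char 2 ('C'): step: R->6, L=3; C->plug->C->R->G->L->D->refl->C->L'->C->R'->F->plug->F
Char 3 ('C'): step: R->7, L=3; C->plug->C->R->C->L->C->refl->D->L'->G->R'->F->plug->F

F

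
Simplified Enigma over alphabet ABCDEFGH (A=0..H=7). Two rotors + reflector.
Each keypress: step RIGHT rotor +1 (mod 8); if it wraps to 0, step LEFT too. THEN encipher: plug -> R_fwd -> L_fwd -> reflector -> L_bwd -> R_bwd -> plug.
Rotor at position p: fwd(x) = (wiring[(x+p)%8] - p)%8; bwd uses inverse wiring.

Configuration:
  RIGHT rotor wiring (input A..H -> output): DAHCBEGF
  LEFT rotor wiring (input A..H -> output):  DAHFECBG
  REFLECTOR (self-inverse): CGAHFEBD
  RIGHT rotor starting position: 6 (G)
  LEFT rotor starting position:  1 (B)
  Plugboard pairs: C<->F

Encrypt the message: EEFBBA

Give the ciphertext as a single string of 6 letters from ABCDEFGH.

Char 1 ('E'): step: R->7, L=1; E->plug->E->R->D->L->D->refl->H->L'->A->R'->D->plug->D
Char 2 ('E'): step: R->0, L->2 (L advanced); E->plug->E->R->B->L->D->refl->H->L'->E->R'->F->plug->C
Char 3 ('F'): step: R->1, L=2; F->plug->C->R->B->L->D->refl->H->L'->E->R'->G->plug->G
Char 4 ('B'): step: R->2, L=2; B->plug->B->R->A->L->F->refl->E->L'->F->R'->A->plug->A
Char 5 ('B'): step: R->3, L=2; B->plug->B->R->G->L->B->refl->G->L'->H->R'->A->plug->A
Char 6 ('A'): step: R->4, L=2; A->plug->A->R->F->L->E->refl->F->L'->A->R'->B->plug->B

Answer: DCGAAB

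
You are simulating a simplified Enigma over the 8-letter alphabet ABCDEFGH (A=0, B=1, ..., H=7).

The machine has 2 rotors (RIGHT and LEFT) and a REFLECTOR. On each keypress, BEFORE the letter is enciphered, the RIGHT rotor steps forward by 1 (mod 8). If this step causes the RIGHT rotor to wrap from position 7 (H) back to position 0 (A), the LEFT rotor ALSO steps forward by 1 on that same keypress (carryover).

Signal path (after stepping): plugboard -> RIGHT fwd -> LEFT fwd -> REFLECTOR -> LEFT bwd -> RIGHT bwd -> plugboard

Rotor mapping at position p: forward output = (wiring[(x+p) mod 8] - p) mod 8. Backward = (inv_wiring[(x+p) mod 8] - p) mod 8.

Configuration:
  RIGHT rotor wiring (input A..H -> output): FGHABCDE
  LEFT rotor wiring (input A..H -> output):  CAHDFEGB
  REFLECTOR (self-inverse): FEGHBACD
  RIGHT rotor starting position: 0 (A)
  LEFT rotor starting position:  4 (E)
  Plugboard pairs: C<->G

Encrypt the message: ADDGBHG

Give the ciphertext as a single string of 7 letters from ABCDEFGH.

Answer: DAABGFB

Derivation:
Char 1 ('A'): step: R->1, L=4; A->plug->A->R->F->L->E->refl->B->L'->A->R'->D->plug->D
Char 2 ('D'): step: R->2, L=4; D->plug->D->R->A->L->B->refl->E->L'->F->R'->A->plug->A
Char 3 ('D'): step: R->3, L=4; D->plug->D->R->A->L->B->refl->E->L'->F->R'->A->plug->A
Char 4 ('G'): step: R->4, L=4; G->plug->C->R->H->L->H->refl->D->L'->G->R'->B->plug->B
Char 5 ('B'): step: R->5, L=4; B->plug->B->R->G->L->D->refl->H->L'->H->R'->C->plug->G
Char 6 ('H'): step: R->6, L=4; H->plug->H->R->E->L->G->refl->C->L'->C->R'->F->plug->F
Char 7 ('G'): step: R->7, L=4; G->plug->C->R->H->L->H->refl->D->L'->G->R'->B->plug->B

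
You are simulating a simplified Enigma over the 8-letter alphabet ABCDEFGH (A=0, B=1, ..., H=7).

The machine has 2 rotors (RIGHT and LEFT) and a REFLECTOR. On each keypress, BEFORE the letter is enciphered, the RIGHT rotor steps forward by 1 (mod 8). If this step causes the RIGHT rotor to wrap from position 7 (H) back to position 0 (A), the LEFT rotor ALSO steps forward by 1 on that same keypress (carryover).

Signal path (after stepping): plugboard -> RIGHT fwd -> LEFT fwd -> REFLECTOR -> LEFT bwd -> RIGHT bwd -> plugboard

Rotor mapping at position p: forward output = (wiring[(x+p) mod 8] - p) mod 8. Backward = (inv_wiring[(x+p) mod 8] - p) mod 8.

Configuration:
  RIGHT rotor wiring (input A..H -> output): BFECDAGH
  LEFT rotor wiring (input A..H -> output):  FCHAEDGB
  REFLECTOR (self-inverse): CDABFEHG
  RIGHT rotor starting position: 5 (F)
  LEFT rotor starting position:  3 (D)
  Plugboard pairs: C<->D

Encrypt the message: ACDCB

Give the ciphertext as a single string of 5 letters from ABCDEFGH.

Char 1 ('A'): step: R->6, L=3; A->plug->A->R->A->L->F->refl->E->L'->H->R'->D->plug->C
Char 2 ('C'): step: R->7, L=3; C->plug->D->R->F->L->C->refl->A->L'->C->R'->B->plug->B
Char 3 ('D'): step: R->0, L->4 (L advanced); D->plug->C->R->E->L->B->refl->D->L'->G->R'->G->plug->G
Char 4 ('C'): step: R->1, L=4; C->plug->D->R->C->L->C->refl->A->L'->A->R'->H->plug->H
Char 5 ('B'): step: R->2, L=4; B->plug->B->R->A->L->A->refl->C->L'->C->R'->A->plug->A

Answer: CBGHA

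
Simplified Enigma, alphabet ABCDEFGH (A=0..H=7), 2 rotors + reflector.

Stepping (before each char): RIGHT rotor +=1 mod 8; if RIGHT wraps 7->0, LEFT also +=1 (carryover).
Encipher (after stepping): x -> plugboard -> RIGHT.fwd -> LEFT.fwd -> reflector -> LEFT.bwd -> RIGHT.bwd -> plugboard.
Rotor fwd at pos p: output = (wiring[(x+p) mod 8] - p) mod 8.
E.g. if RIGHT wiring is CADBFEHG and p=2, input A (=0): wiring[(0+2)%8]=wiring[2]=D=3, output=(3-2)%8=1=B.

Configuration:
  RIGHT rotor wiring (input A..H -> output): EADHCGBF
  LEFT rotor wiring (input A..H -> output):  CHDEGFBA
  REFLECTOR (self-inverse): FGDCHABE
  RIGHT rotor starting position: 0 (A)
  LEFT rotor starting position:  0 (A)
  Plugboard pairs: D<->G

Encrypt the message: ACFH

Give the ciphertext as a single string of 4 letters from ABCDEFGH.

Answer: EDCG

Derivation:
Char 1 ('A'): step: R->1, L=0; A->plug->A->R->H->L->A->refl->F->L'->F->R'->E->plug->E
Char 2 ('C'): step: R->2, L=0; C->plug->C->R->A->L->C->refl->D->L'->C->R'->G->plug->D
Char 3 ('F'): step: R->3, L=0; F->plug->F->R->B->L->H->refl->E->L'->D->R'->C->plug->C
Char 4 ('H'): step: R->4, L=0; H->plug->H->R->D->L->E->refl->H->L'->B->R'->D->plug->G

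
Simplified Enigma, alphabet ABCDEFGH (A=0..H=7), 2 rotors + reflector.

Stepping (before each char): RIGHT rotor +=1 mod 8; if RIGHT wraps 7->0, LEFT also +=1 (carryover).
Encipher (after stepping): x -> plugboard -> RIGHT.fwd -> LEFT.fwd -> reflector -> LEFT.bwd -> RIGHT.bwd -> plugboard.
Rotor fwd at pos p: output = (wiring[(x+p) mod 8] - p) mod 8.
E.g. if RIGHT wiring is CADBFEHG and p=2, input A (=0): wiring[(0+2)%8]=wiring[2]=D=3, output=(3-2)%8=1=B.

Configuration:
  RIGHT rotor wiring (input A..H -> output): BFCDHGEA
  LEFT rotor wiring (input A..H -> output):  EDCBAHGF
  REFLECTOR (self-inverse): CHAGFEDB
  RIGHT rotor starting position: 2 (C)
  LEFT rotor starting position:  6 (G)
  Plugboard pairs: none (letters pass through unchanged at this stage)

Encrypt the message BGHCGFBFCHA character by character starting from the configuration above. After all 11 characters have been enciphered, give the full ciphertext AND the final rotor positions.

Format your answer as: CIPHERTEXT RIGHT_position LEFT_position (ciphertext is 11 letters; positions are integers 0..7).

Char 1 ('B'): step: R->3, L=6; B->plug->B->R->E->L->E->refl->F->L'->D->R'->C->plug->C
Char 2 ('G'): step: R->4, L=6; G->plug->G->R->G->L->C->refl->A->L'->A->R'->C->plug->C
Char 3 ('H'): step: R->5, L=6; H->plug->H->R->C->L->G->refl->D->L'->F->R'->F->plug->F
Char 4 ('C'): step: R->6, L=6; C->plug->C->R->D->L->F->refl->E->L'->E->R'->E->plug->E
Char 5 ('G'): step: R->7, L=6; G->plug->G->R->H->L->B->refl->H->L'->B->R'->A->plug->A
Char 6 ('F'): step: R->0, L->7 (L advanced); F->plug->F->R->G->L->A->refl->C->L'->E->R'->G->plug->G
Char 7 ('B'): step: R->1, L=7; B->plug->B->R->B->L->F->refl->E->L'->C->R'->C->plug->C
Char 8 ('F'): step: R->2, L=7; F->plug->F->R->G->L->A->refl->C->L'->E->R'->D->plug->D
Char 9 ('C'): step: R->3, L=7; C->plug->C->R->D->L->D->refl->G->L'->A->R'->A->plug->A
Char 10 ('H'): step: R->4, L=7; H->plug->H->R->H->L->H->refl->B->L'->F->R'->E->plug->E
Char 11 ('A'): step: R->5, L=7; A->plug->A->R->B->L->F->refl->E->L'->C->R'->H->plug->H
Final: ciphertext=CCFEAGCDAEH, RIGHT=5, LEFT=7

Answer: CCFEAGCDAEH 5 7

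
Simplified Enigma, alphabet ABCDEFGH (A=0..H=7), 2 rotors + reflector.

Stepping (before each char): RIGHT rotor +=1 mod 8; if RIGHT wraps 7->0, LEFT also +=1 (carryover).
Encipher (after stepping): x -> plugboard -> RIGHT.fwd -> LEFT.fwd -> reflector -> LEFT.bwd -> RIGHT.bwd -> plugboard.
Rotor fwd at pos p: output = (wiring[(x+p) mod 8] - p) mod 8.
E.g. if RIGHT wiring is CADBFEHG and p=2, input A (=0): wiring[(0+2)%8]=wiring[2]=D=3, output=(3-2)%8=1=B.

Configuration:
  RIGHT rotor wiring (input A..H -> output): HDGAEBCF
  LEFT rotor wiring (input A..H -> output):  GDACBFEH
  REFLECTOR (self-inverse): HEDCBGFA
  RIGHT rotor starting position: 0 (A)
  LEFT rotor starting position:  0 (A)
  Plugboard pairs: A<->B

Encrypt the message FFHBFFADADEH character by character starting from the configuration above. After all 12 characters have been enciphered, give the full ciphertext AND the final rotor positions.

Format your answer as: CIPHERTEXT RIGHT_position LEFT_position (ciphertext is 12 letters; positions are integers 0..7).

Char 1 ('F'): step: R->1, L=0; F->plug->F->R->B->L->D->refl->C->L'->D->R'->D->plug->D
Char 2 ('F'): step: R->2, L=0; F->plug->F->R->D->L->C->refl->D->L'->B->R'->H->plug->H
Char 3 ('H'): step: R->3, L=0; H->plug->H->R->D->L->C->refl->D->L'->B->R'->B->plug->A
Char 4 ('B'): step: R->4, L=0; B->plug->A->R->A->L->G->refl->F->L'->F->R'->B->plug->A
Char 5 ('F'): step: R->5, L=0; F->plug->F->R->B->L->D->refl->C->L'->D->R'->G->plug->G
Char 6 ('F'): step: R->6, L=0; F->plug->F->R->C->L->A->refl->H->L'->H->R'->B->plug->A
Char 7 ('A'): step: R->7, L=0; A->plug->B->R->A->L->G->refl->F->L'->F->R'->F->plug->F
Char 8 ('D'): step: R->0, L->1 (L advanced); D->plug->D->R->A->L->C->refl->D->L'->F->R'->H->plug->H
Char 9 ('A'): step: R->1, L=1; A->plug->B->R->F->L->D->refl->C->L'->A->R'->E->plug->E
Char 10 ('D'): step: R->2, L=1; D->plug->D->R->H->L->F->refl->G->L'->G->R'->B->plug->A
Char 11 ('E'): step: R->3, L=1; E->plug->E->R->C->L->B->refl->E->L'->E->R'->F->plug->F
Char 12 ('H'): step: R->4, L=1; H->plug->H->R->E->L->E->refl->B->L'->C->R'->G->plug->G
Final: ciphertext=DHAAGAFHEAFG, RIGHT=4, LEFT=1

Answer: DHAAGAFHEAFG 4 1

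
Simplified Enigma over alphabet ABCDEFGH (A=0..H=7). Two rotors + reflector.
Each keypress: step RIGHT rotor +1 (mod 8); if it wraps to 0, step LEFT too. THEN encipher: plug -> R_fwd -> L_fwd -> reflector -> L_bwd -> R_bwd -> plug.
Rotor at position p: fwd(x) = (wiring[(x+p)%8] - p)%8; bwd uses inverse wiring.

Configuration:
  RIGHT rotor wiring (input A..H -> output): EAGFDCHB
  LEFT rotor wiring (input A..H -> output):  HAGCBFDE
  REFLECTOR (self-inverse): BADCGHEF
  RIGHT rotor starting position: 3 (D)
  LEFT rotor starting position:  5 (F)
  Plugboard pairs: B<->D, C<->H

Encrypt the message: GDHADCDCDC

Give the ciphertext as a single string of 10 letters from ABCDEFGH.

Answer: DCBEGFCEHE

Derivation:
Char 1 ('G'): step: R->4, L=5; G->plug->G->R->C->L->H->refl->F->L'->G->R'->B->plug->D
Char 2 ('D'): step: R->5, L=5; D->plug->B->R->C->L->H->refl->F->L'->G->R'->H->plug->C
Char 3 ('H'): step: R->6, L=5; H->plug->C->R->G->L->F->refl->H->L'->C->R'->D->plug->B
Char 4 ('A'): step: R->7, L=5; A->plug->A->R->C->L->H->refl->F->L'->G->R'->E->plug->E
Char 5 ('D'): step: R->0, L->6 (L advanced); D->plug->B->R->A->L->F->refl->H->L'->H->R'->G->plug->G
Char 6 ('C'): step: R->1, L=6; C->plug->H->R->D->L->C->refl->D->L'->G->R'->F->plug->F
Char 7 ('D'): step: R->2, L=6; D->plug->B->R->D->L->C->refl->D->L'->G->R'->H->plug->C
Char 8 ('C'): step: R->3, L=6; C->plug->H->R->D->L->C->refl->D->L'->G->R'->E->plug->E
Char 9 ('D'): step: R->4, L=6; D->plug->B->R->G->L->D->refl->C->L'->D->R'->C->plug->H
Char 10 ('C'): step: R->5, L=6; C->plug->H->R->G->L->D->refl->C->L'->D->R'->E->plug->E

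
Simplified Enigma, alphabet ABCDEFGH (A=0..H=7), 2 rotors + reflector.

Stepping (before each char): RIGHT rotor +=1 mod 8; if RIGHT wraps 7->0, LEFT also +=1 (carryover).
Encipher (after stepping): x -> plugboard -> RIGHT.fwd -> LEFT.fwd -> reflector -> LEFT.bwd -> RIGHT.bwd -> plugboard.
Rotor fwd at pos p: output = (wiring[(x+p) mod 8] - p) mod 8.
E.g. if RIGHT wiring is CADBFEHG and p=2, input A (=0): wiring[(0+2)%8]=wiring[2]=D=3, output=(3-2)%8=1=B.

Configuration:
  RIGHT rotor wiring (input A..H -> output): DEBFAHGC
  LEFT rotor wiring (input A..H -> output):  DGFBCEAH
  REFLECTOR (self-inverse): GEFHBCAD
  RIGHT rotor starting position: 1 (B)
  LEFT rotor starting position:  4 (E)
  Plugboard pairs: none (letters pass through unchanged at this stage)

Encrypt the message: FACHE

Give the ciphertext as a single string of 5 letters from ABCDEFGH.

Answer: GHDFB

Derivation:
Char 1 ('F'): step: R->2, L=4; F->plug->F->R->A->L->G->refl->A->L'->B->R'->G->plug->G
Char 2 ('A'): step: R->3, L=4; A->plug->A->R->C->L->E->refl->B->L'->G->R'->H->plug->H
Char 3 ('C'): step: R->4, L=4; C->plug->C->R->C->L->E->refl->B->L'->G->R'->D->plug->D
Char 4 ('H'): step: R->5, L=4; H->plug->H->R->D->L->D->refl->H->L'->E->R'->F->plug->F
Char 5 ('E'): step: R->6, L=4; E->plug->E->R->D->L->D->refl->H->L'->E->R'->B->plug->B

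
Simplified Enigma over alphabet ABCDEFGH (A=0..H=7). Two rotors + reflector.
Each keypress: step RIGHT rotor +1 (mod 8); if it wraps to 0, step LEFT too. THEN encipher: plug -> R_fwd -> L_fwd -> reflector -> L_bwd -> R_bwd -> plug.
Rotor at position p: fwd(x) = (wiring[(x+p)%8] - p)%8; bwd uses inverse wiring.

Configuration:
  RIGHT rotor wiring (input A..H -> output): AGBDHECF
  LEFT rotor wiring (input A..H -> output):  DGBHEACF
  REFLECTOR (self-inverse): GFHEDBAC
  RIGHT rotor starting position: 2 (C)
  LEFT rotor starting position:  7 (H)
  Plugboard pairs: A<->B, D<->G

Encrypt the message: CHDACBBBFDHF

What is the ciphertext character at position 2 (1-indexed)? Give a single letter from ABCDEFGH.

Char 1 ('C'): step: R->3, L=7; C->plug->C->R->B->L->E->refl->D->L'->H->R'->D->plug->G
Char 2 ('H'): step: R->4, L=7; H->plug->H->R->H->L->D->refl->E->L'->B->R'->D->plug->G

G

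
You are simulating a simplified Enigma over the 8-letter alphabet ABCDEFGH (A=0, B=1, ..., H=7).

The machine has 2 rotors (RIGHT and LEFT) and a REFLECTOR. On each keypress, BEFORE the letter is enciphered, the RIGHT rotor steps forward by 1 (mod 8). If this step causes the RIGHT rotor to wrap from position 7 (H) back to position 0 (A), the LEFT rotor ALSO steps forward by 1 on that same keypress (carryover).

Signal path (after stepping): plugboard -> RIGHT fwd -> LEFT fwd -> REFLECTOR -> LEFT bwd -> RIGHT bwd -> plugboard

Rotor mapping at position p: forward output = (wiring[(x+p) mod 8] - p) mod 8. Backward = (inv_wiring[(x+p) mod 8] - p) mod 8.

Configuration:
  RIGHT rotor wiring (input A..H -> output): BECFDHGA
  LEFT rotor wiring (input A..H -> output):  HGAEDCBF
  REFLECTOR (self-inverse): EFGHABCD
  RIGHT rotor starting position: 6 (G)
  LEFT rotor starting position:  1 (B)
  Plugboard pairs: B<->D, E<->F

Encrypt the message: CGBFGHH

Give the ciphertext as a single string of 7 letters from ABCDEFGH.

Char 1 ('C'): step: R->7, L=1; C->plug->C->R->F->L->A->refl->E->L'->G->R'->E->plug->F
Char 2 ('G'): step: R->0, L->2 (L advanced); G->plug->G->R->G->L->F->refl->B->L'->C->R'->C->plug->C
Char 3 ('B'): step: R->1, L=2; B->plug->D->R->C->L->B->refl->F->L'->G->R'->E->plug->F
Char 4 ('F'): step: R->2, L=2; F->plug->E->R->E->L->H->refl->D->L'->F->R'->D->plug->B
Char 5 ('G'): step: R->3, L=2; G->plug->G->R->B->L->C->refl->G->L'->A->R'->B->plug->D
Char 6 ('H'): step: R->4, L=2; H->plug->H->R->B->L->C->refl->G->L'->A->R'->F->plug->E
Char 7 ('H'): step: R->5, L=2; H->plug->H->R->G->L->F->refl->B->L'->C->R'->A->plug->A

Answer: FCFBDEA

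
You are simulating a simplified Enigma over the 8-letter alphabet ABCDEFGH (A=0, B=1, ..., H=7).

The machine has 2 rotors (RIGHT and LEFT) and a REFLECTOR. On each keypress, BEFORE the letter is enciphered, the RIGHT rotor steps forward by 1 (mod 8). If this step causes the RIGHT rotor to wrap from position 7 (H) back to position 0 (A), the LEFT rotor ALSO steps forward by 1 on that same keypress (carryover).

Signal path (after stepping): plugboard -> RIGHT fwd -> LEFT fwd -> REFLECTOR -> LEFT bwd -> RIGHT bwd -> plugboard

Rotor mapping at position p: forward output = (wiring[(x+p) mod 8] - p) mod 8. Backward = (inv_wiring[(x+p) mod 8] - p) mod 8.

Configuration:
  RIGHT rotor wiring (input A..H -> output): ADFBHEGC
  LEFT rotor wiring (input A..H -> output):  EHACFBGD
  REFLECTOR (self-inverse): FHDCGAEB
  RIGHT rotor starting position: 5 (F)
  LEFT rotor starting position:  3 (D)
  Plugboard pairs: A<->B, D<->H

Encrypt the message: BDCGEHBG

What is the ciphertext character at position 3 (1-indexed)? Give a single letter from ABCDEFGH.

Char 1 ('B'): step: R->6, L=3; B->plug->A->R->A->L->H->refl->B->L'->F->R'->D->plug->H
Char 2 ('D'): step: R->7, L=3; D->plug->H->R->H->L->F->refl->A->L'->E->R'->C->plug->C
Char 3 ('C'): step: R->0, L->4 (L advanced); C->plug->C->R->F->L->D->refl->C->L'->C->R'->H->plug->D

D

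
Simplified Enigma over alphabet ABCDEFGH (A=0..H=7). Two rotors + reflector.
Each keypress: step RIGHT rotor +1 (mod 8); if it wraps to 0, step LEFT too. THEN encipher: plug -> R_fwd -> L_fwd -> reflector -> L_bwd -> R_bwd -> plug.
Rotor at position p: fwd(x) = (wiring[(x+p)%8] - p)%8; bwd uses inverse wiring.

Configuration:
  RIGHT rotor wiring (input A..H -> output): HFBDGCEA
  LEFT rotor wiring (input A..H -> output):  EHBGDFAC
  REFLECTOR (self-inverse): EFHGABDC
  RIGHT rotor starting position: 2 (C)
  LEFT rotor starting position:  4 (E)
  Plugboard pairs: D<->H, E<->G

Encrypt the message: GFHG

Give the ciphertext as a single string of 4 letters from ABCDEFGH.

Char 1 ('G'): step: R->3, L=4; G->plug->E->R->F->L->D->refl->G->L'->D->R'->B->plug->B
Char 2 ('F'): step: R->4, L=4; F->plug->F->R->B->L->B->refl->F->L'->G->R'->B->plug->B
Char 3 ('H'): step: R->5, L=4; H->plug->D->R->C->L->E->refl->A->L'->E->R'->F->plug->F
Char 4 ('G'): step: R->6, L=4; G->plug->E->R->D->L->G->refl->D->L'->F->R'->F->plug->F

Answer: BBFF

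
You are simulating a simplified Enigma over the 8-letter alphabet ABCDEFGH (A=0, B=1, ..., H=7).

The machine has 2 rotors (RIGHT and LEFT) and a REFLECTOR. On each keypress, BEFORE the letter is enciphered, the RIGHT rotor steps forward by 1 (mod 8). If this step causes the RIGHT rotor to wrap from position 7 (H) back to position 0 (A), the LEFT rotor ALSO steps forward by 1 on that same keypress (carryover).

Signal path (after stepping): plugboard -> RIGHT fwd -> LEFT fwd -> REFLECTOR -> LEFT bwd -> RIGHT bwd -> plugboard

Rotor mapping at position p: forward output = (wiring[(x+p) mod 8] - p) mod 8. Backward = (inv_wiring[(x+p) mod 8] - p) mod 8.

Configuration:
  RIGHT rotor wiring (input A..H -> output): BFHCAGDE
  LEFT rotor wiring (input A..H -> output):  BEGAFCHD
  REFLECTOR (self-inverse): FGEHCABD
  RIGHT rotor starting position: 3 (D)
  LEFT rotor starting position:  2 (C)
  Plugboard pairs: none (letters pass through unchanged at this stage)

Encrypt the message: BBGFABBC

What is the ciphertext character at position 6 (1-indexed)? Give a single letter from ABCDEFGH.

Char 1 ('B'): step: R->4, L=2; B->plug->B->R->C->L->D->refl->H->L'->G->R'->H->plug->H
Char 2 ('B'): step: R->5, L=2; B->plug->B->R->G->L->H->refl->D->L'->C->R'->F->plug->F
Char 3 ('G'): step: R->6, L=2; G->plug->G->R->C->L->D->refl->H->L'->G->R'->B->plug->B
Char 4 ('F'): step: R->7, L=2; F->plug->F->R->B->L->G->refl->B->L'->F->R'->A->plug->A
Char 5 ('A'): step: R->0, L->3 (L advanced); A->plug->A->R->B->L->C->refl->E->L'->D->R'->G->plug->G
Char 6 ('B'): step: R->1, L=3; B->plug->B->R->G->L->B->refl->G->L'->F->R'->E->plug->E

E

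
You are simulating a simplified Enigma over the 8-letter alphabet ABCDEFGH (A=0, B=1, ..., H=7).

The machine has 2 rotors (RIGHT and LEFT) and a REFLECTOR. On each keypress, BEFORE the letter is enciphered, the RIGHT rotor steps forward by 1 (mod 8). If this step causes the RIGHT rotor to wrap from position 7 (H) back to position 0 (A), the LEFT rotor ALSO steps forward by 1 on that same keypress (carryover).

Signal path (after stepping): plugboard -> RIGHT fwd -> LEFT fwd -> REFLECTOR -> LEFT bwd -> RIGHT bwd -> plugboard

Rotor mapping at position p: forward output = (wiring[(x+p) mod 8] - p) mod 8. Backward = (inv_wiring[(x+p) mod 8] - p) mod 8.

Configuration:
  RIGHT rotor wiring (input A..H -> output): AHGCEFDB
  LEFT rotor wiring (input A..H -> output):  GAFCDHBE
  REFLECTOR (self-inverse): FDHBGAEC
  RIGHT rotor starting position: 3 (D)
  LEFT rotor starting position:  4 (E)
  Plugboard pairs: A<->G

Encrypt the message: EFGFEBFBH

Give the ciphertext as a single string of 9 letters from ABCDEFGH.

Char 1 ('E'): step: R->4, L=4; E->plug->E->R->E->L->C->refl->H->L'->A->R'->A->plug->G
Char 2 ('F'): step: R->5, L=4; F->plug->F->R->B->L->D->refl->B->L'->G->R'->B->plug->B
Char 3 ('G'): step: R->6, L=4; G->plug->A->R->F->L->E->refl->G->L'->H->R'->H->plug->H
Char 4 ('F'): step: R->7, L=4; F->plug->F->R->F->L->E->refl->G->L'->H->R'->D->plug->D
Char 5 ('E'): step: R->0, L->5 (L advanced); E->plug->E->R->E->L->D->refl->B->L'->D->R'->G->plug->A
Char 6 ('B'): step: R->1, L=5; B->plug->B->R->F->L->A->refl->F->L'->G->R'->A->plug->G
Char 7 ('F'): step: R->2, L=5; F->plug->F->R->H->L->G->refl->E->L'->B->R'->E->plug->E
Char 8 ('B'): step: R->3, L=5; B->plug->B->R->B->L->E->refl->G->L'->H->R'->A->plug->G
Char 9 ('H'): step: R->4, L=5; H->plug->H->R->G->L->F->refl->A->L'->F->R'->D->plug->D

Answer: GBHDAGEGD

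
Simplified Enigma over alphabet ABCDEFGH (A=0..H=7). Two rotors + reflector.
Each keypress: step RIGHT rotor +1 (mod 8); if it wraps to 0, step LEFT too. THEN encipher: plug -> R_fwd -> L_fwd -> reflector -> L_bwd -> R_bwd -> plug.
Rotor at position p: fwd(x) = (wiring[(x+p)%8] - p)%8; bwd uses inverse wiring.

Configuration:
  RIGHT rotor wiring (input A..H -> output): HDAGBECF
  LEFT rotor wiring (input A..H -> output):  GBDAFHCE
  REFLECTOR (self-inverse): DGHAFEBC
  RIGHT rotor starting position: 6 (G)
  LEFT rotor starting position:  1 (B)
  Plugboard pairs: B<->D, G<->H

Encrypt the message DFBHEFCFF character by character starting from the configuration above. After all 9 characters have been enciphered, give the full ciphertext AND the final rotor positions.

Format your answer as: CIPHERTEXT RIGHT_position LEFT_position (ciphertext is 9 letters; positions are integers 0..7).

Char 1 ('D'): step: R->7, L=1; D->plug->B->R->A->L->A->refl->D->L'->G->R'->A->plug->A
Char 2 ('F'): step: R->0, L->2 (L advanced); F->plug->F->R->E->L->A->refl->D->L'->C->R'->G->plug->H
Char 3 ('B'): step: R->1, L=2; B->plug->D->R->A->L->B->refl->G->L'->B->R'->F->plug->F
Char 4 ('H'): step: R->2, L=2; H->plug->G->R->F->L->C->refl->H->L'->H->R'->C->plug->C
Char 5 ('E'): step: R->3, L=2; E->plug->E->R->C->L->D->refl->A->L'->E->R'->F->plug->F
Char 6 ('F'): step: R->4, L=2; F->plug->F->R->H->L->H->refl->C->L'->F->R'->A->plug->A
Char 7 ('C'): step: R->5, L=2; C->plug->C->R->A->L->B->refl->G->L'->B->R'->G->plug->H
Char 8 ('F'): step: R->6, L=2; F->plug->F->R->A->L->B->refl->G->L'->B->R'->C->plug->C
Char 9 ('F'): step: R->7, L=2; F->plug->F->R->C->L->D->refl->A->L'->E->R'->C->plug->C
Final: ciphertext=AHFCFAHCC, RIGHT=7, LEFT=2

Answer: AHFCFAHCC 7 2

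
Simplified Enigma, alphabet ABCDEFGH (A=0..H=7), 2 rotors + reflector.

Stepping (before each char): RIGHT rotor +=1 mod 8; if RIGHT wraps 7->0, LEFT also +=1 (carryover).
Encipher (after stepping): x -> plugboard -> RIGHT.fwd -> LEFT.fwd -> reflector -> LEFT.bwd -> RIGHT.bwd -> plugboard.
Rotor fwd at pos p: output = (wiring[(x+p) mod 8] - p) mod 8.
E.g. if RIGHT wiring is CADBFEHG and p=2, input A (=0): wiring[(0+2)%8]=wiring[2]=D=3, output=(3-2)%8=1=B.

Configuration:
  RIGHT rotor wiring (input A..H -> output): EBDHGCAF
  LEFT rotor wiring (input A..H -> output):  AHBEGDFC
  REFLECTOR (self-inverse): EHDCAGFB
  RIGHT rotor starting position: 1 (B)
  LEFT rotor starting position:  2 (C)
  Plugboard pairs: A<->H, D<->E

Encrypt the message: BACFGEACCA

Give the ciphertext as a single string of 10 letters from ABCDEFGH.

Answer: GBEEEAEBEH

Derivation:
Char 1 ('B'): step: R->2, L=2; B->plug->B->R->F->L->A->refl->E->L'->C->R'->G->plug->G
Char 2 ('A'): step: R->3, L=2; A->plug->H->R->A->L->H->refl->B->L'->D->R'->B->plug->B
Char 3 ('C'): step: R->4, L=2; C->plug->C->R->E->L->D->refl->C->L'->B->R'->D->plug->E
Char 4 ('F'): step: R->5, L=2; F->plug->F->R->G->L->G->refl->F->L'->H->R'->D->plug->E
Char 5 ('G'): step: R->6, L=2; G->plug->G->R->A->L->H->refl->B->L'->D->R'->D->plug->E
Char 6 ('E'): step: R->7, L=2; E->plug->D->R->E->L->D->refl->C->L'->B->R'->H->plug->A
Char 7 ('A'): step: R->0, L->3 (L advanced); A->plug->H->R->F->L->F->refl->G->L'->H->R'->D->plug->E
Char 8 ('C'): step: R->1, L=3; C->plug->C->R->G->L->E->refl->A->L'->C->R'->B->plug->B
Char 9 ('C'): step: R->2, L=3; C->plug->C->R->E->L->H->refl->B->L'->A->R'->D->plug->E
Char 10 ('A'): step: R->3, L=3; A->plug->H->R->A->L->B->refl->H->L'->E->R'->A->plug->H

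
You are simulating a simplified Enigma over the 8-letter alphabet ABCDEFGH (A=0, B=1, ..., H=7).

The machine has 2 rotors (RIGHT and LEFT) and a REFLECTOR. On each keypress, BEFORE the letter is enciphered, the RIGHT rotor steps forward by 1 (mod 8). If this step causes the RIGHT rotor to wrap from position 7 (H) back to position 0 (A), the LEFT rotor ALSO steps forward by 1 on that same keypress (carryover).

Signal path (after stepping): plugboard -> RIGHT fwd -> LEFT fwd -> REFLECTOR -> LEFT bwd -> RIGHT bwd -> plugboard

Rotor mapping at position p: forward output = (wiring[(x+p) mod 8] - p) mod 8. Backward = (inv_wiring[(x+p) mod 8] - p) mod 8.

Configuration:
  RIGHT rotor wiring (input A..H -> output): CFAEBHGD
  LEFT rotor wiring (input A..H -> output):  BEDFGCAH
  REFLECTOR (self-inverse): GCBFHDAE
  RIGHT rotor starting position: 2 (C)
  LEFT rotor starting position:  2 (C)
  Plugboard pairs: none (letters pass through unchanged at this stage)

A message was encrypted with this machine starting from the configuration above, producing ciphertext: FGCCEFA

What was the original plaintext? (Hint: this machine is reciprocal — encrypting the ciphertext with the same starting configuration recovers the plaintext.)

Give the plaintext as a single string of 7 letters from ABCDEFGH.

Answer: EBAGDBG

Derivation:
Char 1 ('F'): step: R->3, L=2; F->plug->F->R->H->L->C->refl->B->L'->A->R'->E->plug->E
Char 2 ('G'): step: R->4, L=2; G->plug->G->R->E->L->G->refl->A->L'->D->R'->B->plug->B
Char 3 ('C'): step: R->5, L=2; C->plug->C->R->G->L->H->refl->E->L'->C->R'->A->plug->A
Char 4 ('C'): step: R->6, L=2; C->plug->C->R->E->L->G->refl->A->L'->D->R'->G->plug->G
Char 5 ('E'): step: R->7, L=2; E->plug->E->R->F->L->F->refl->D->L'->B->R'->D->plug->D
Char 6 ('F'): step: R->0, L->3 (L advanced); F->plug->F->R->H->L->A->refl->G->L'->F->R'->B->plug->B
Char 7 ('A'): step: R->1, L=3; A->plug->A->R->E->L->E->refl->H->L'->C->R'->G->plug->G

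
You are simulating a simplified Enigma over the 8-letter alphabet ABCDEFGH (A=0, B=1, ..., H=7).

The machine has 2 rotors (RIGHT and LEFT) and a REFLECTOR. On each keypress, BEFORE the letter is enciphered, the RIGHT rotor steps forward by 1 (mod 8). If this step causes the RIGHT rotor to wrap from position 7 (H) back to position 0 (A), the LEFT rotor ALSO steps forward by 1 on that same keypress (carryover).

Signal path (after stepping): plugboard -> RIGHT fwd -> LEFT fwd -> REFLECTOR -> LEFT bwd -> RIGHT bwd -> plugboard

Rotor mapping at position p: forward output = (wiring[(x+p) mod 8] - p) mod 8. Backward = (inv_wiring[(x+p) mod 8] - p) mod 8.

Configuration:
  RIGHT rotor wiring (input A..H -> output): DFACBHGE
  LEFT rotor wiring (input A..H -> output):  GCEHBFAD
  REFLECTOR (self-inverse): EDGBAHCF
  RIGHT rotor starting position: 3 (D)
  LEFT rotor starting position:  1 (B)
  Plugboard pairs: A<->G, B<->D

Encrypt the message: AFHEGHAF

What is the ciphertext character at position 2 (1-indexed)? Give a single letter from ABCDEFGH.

Char 1 ('A'): step: R->4, L=1; A->plug->G->R->E->L->E->refl->A->L'->D->R'->B->plug->D
Char 2 ('F'): step: R->5, L=1; F->plug->F->R->D->L->A->refl->E->L'->E->R'->H->plug->H

H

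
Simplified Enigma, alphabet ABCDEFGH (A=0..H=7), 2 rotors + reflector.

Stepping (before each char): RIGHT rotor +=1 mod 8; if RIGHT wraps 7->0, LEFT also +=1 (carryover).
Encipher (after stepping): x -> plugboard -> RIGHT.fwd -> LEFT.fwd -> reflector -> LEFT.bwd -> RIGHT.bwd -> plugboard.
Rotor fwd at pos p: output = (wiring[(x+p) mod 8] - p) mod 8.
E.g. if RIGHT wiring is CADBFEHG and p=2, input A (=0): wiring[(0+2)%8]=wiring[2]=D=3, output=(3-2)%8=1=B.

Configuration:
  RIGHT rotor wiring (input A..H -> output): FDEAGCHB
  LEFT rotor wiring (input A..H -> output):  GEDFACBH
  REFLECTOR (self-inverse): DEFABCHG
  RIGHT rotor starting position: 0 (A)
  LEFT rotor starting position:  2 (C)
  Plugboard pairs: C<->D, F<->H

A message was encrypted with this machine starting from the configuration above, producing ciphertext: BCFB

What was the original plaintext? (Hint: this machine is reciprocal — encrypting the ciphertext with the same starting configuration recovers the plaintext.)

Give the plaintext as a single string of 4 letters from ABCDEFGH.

Char 1 ('B'): step: R->1, L=2; B->plug->B->R->D->L->A->refl->D->L'->B->R'->E->plug->E
Char 2 ('C'): step: R->2, L=2; C->plug->D->R->A->L->B->refl->E->L'->G->R'->B->plug->B
Char 3 ('F'): step: R->3, L=2; F->plug->H->R->B->L->D->refl->A->L'->D->R'->B->plug->B
Char 4 ('B'): step: R->4, L=2; B->plug->B->R->G->L->E->refl->B->L'->A->R'->G->plug->G

Answer: EBBG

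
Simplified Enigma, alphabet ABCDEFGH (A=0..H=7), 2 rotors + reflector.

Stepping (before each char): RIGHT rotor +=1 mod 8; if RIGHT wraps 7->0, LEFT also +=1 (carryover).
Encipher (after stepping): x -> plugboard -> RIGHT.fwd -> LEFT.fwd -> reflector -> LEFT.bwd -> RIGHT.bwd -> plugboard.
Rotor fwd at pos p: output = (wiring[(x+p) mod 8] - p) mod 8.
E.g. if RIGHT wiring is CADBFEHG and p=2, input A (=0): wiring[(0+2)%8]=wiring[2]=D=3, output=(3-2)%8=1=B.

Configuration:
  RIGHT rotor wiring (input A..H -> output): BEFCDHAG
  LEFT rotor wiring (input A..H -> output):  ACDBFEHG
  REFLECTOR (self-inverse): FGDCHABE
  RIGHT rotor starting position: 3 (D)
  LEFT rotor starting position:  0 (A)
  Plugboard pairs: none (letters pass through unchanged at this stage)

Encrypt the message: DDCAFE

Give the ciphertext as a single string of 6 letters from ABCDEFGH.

Answer: GFEEED

Derivation:
Char 1 ('D'): step: R->4, L=0; D->plug->D->R->C->L->D->refl->C->L'->B->R'->G->plug->G
Char 2 ('D'): step: R->5, L=0; D->plug->D->R->E->L->F->refl->A->L'->A->R'->F->plug->F
Char 3 ('C'): step: R->6, L=0; C->plug->C->R->D->L->B->refl->G->L'->H->R'->E->plug->E
Char 4 ('A'): step: R->7, L=0; A->plug->A->R->H->L->G->refl->B->L'->D->R'->E->plug->E
Char 5 ('F'): step: R->0, L->1 (L advanced); F->plug->F->R->H->L->H->refl->E->L'->D->R'->E->plug->E
Char 6 ('E'): step: R->1, L=1; E->plug->E->R->G->L->F->refl->A->L'->C->R'->D->plug->D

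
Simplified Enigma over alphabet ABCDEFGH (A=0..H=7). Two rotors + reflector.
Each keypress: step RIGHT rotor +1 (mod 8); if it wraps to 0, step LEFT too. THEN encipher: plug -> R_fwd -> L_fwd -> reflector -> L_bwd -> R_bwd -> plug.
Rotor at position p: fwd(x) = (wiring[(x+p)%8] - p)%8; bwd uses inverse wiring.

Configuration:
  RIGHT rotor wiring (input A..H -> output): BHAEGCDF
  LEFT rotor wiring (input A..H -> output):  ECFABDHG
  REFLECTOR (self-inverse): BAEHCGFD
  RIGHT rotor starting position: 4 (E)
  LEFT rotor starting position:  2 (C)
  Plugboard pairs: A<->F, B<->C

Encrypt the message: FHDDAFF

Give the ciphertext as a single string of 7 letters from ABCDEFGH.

Answer: CDHEDBD

Derivation:
Char 1 ('F'): step: R->5, L=2; F->plug->A->R->F->L->E->refl->C->L'->G->R'->B->plug->C
Char 2 ('H'): step: R->6, L=2; H->plug->H->R->E->L->F->refl->G->L'->B->R'->D->plug->D
Char 3 ('D'): step: R->7, L=2; D->plug->D->R->B->L->G->refl->F->L'->E->R'->H->plug->H
Char 4 ('D'): step: R->0, L->3 (L advanced); D->plug->D->R->E->L->D->refl->H->L'->G->R'->E->plug->E
Char 5 ('A'): step: R->1, L=3; A->plug->F->R->C->L->A->refl->B->L'->F->R'->D->plug->D
Char 6 ('F'): step: R->2, L=3; F->plug->A->R->G->L->H->refl->D->L'->E->R'->C->plug->B
Char 7 ('F'): step: R->3, L=3; F->plug->A->R->B->L->G->refl->F->L'->A->R'->D->plug->D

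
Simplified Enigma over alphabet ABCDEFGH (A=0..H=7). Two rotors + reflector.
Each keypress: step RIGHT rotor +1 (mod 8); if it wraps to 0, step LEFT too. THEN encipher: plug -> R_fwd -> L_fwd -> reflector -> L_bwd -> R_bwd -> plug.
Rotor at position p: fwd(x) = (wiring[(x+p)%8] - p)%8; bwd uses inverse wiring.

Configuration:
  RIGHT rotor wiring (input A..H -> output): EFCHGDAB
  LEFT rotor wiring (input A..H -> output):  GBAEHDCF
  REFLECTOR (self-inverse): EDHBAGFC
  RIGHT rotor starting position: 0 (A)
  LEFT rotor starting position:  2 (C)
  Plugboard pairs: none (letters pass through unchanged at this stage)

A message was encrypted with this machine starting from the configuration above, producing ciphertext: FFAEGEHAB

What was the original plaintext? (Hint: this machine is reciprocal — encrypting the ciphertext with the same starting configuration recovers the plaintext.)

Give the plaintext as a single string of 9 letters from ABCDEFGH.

Char 1 ('F'): step: R->1, L=2; F->plug->F->R->H->L->H->refl->C->L'->B->R'->B->plug->B
Char 2 ('F'): step: R->2, L=2; F->plug->F->R->H->L->H->refl->C->L'->B->R'->D->plug->D
Char 3 ('A'): step: R->3, L=2; A->plug->A->R->E->L->A->refl->E->L'->G->R'->E->plug->E
Char 4 ('E'): step: R->4, L=2; E->plug->E->R->A->L->G->refl->F->L'->C->R'->A->plug->A
Char 5 ('G'): step: R->5, L=2; G->plug->G->R->C->L->F->refl->G->L'->A->R'->E->plug->E
Char 6 ('E'): step: R->6, L=2; E->plug->E->R->E->L->A->refl->E->L'->G->R'->C->plug->C
Char 7 ('H'): step: R->7, L=2; H->plug->H->R->B->L->C->refl->H->L'->H->R'->F->plug->F
Char 8 ('A'): step: R->0, L->3 (L advanced); A->plug->A->R->E->L->C->refl->H->L'->D->R'->F->plug->F
Char 9 ('B'): step: R->1, L=3; B->plug->B->R->B->L->E->refl->A->L'->C->R'->E->plug->E

Answer: BDEAECFFE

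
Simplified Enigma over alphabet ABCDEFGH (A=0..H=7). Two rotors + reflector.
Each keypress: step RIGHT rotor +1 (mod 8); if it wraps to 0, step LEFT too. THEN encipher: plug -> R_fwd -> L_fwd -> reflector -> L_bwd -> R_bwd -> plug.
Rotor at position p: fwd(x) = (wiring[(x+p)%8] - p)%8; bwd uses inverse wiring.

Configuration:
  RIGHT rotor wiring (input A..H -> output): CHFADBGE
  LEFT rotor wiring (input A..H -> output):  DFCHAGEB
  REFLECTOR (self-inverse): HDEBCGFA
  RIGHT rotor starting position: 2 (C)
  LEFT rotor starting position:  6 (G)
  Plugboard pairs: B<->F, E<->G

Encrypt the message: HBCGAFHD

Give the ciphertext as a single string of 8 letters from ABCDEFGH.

Answer: FAEHGAGB

Derivation:
Char 1 ('H'): step: R->3, L=6; H->plug->H->R->C->L->F->refl->G->L'->A->R'->B->plug->F
Char 2 ('B'): step: R->4, L=6; B->plug->F->R->D->L->H->refl->A->L'->H->R'->A->plug->A
Char 3 ('C'): step: R->5, L=6; C->plug->C->R->H->L->A->refl->H->L'->D->R'->G->plug->E
Char 4 ('G'): step: R->6, L=6; G->plug->E->R->H->L->A->refl->H->L'->D->R'->H->plug->H
Char 5 ('A'): step: R->7, L=6; A->plug->A->R->F->L->B->refl->D->L'->B->R'->E->plug->G
Char 6 ('F'): step: R->0, L->7 (L advanced); F->plug->B->R->H->L->F->refl->G->L'->C->R'->A->plug->A
Char 7 ('H'): step: R->1, L=7; H->plug->H->R->B->L->E->refl->C->L'->A->R'->E->plug->G
Char 8 ('D'): step: R->2, L=7; D->plug->D->R->H->L->F->refl->G->L'->C->R'->F->plug->B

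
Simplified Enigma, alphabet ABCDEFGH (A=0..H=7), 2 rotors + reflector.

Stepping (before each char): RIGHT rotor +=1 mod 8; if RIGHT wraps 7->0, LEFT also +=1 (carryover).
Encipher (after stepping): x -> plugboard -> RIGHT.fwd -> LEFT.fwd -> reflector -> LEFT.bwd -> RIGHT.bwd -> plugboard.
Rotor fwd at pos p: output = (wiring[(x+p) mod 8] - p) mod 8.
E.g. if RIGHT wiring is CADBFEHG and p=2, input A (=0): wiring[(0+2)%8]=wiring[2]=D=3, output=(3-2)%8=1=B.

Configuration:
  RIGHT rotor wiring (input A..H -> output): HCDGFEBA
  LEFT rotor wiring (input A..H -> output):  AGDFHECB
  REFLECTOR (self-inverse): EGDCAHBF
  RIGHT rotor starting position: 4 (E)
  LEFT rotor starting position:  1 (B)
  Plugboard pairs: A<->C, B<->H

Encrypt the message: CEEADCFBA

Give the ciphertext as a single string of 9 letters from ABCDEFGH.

Char 1 ('C'): step: R->5, L=1; C->plug->A->R->H->L->H->refl->F->L'->A->R'->H->plug->B
Char 2 ('E'): step: R->6, L=1; E->plug->E->R->F->L->B->refl->G->L'->D->R'->A->plug->C
Char 3 ('E'): step: R->7, L=1; E->plug->E->R->H->L->H->refl->F->L'->A->R'->B->plug->H
Char 4 ('A'): step: R->0, L->2 (L advanced); A->plug->C->R->D->L->C->refl->D->L'->B->R'->G->plug->G
Char 5 ('D'): step: R->1, L=2; D->plug->D->R->E->L->A->refl->E->L'->H->R'->G->plug->G
Char 6 ('C'): step: R->2, L=2; C->plug->A->R->B->L->D->refl->C->L'->D->R'->C->plug->A
Char 7 ('F'): step: R->3, L=2; F->plug->F->R->E->L->A->refl->E->L'->H->R'->G->plug->G
Char 8 ('B'): step: R->4, L=2; B->plug->H->R->C->L->F->refl->H->L'->F->R'->C->plug->A
Char 9 ('A'): step: R->5, L=2; A->plug->C->R->D->L->C->refl->D->L'->B->R'->G->plug->G

Answer: BCHGGAGAG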